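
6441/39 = 165  +  2/13 = 165.15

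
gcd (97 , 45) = 1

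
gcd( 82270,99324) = 2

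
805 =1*805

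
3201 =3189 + 12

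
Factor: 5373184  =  2^8*139^1*151^1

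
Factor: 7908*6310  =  2^3*3^1 *5^1*631^1*659^1= 49899480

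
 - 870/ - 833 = 1 + 37/833 = 1.04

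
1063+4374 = 5437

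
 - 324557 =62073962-62398519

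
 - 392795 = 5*( - 78559 )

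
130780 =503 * 260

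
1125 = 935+190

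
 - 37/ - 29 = 1 + 8/29 = 1.28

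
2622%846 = 84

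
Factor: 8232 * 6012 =49490784 = 2^5*3^3* 7^3 * 167^1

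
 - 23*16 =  - 368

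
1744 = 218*8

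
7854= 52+7802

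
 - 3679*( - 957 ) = 3520803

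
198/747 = 22/83  =  0.27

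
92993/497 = 92993/497 = 187.11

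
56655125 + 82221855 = 138876980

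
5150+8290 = 13440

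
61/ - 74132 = - 1+74071/74132=- 0.00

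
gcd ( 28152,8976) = 408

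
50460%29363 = 21097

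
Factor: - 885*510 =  - 451350 =- 2^1 *3^2*5^2*17^1 * 59^1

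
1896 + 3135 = 5031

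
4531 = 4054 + 477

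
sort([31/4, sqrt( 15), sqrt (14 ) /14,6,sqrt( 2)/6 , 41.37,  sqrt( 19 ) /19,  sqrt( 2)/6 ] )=[ sqrt( 19 )/19, sqrt(2 )/6, sqrt( 2 )/6, sqrt( 14 )/14, sqrt( 15),6,  31/4, 41.37] 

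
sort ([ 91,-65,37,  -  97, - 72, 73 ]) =[ -97,-72, - 65, 37,73,91]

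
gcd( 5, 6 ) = 1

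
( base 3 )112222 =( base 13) 251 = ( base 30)DE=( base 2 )110010100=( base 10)404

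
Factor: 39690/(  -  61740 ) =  - 9/14 =- 2^( - 1)*3^2*7^( - 1) 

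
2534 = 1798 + 736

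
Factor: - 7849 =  - 47^1*167^1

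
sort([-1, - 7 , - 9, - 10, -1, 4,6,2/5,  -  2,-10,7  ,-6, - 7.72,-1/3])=[ - 10, - 10, - 9, - 7.72,-7 , - 6,-2 , - 1, - 1,-1/3,2/5,4, 6, 7 ]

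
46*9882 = 454572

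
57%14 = 1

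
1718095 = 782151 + 935944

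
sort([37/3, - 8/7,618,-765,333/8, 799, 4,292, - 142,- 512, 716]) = [ - 765, - 512 , - 142,-8/7, 4 , 37/3, 333/8,292 , 618, 716,799 ]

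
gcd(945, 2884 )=7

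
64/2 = 32= 32.00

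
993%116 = 65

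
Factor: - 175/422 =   -  2^ (  -  1)*5^2*7^1*211^(-1)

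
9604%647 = 546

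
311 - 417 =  - 106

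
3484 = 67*52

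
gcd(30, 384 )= 6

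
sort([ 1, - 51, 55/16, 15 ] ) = [ - 51,1,55/16, 15]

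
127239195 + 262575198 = 389814393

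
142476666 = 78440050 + 64036616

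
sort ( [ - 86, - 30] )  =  [- 86 , - 30 ] 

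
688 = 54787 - 54099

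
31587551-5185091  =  26402460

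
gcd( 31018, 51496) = 2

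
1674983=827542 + 847441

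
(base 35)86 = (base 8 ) 436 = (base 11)240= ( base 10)286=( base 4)10132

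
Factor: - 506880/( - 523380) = 2^8*  3^1*13^( - 1)*61^ ( - 1)=768/793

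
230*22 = 5060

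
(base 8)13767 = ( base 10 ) 6135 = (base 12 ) 3673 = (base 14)2343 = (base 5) 144020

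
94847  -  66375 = 28472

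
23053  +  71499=94552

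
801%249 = 54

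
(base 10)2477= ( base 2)100110101101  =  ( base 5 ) 34402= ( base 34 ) 24t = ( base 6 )15245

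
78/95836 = 3/3686 = 0.00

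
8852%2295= 1967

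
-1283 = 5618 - 6901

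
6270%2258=1754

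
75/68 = 75/68 =1.10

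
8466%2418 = 1212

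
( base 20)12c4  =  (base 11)6882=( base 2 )10001101010100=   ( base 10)9044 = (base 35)7de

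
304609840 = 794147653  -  489537813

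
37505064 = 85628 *438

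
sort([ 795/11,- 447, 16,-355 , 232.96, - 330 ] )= [ - 447, - 355,- 330,  16, 795/11,232.96 ]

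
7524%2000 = 1524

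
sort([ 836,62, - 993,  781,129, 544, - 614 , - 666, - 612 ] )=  [ - 993,  -  666, - 614, - 612,62,  129,544, 781,836] 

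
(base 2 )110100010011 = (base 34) 2UF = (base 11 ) 2573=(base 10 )3347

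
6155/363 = 6155/363 = 16.96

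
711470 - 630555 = 80915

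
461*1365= 629265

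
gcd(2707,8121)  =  2707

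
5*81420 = 407100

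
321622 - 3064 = 318558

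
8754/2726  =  4377/1363 = 3.21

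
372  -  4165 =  - 3793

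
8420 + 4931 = 13351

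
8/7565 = 8/7565 = 0.00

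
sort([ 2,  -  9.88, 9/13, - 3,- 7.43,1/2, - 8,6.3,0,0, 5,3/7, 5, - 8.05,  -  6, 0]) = [ - 9.88, - 8.05, - 8, - 7.43,-6 , - 3,0 , 0, 0, 3/7,1/2, 9/13, 2, 5, 5,6.3 ]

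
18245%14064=4181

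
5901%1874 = 279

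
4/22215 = 4/22215 =0.00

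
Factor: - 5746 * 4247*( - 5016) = 122406762192 = 2^4*3^1*11^1*13^2*17^1*19^1*31^1*137^1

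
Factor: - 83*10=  - 2^1*5^1*83^1= - 830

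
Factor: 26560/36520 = 8/11 = 2^3*11^( - 1)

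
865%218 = 211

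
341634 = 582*587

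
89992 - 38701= 51291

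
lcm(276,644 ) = 1932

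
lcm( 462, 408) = 31416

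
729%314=101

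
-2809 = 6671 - 9480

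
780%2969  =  780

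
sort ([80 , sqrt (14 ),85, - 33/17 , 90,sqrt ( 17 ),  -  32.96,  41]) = [  -  32.96, - 33/17,sqrt( 14 ),sqrt( 17),41,80,  85,90] 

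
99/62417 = 99/62417 = 0.00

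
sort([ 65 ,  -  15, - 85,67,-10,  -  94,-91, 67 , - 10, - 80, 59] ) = [ - 94,- 91, - 85, - 80, - 15, - 10 , - 10,59, 65,67, 67] 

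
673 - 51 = 622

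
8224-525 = 7699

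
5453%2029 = 1395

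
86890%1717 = 1040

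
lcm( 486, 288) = 7776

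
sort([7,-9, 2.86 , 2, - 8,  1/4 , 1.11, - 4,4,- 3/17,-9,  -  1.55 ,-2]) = [ - 9, - 9, - 8, - 4, - 2, - 1.55, - 3/17, 1/4, 1.11,2 , 2.86, 4 , 7] 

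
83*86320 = 7164560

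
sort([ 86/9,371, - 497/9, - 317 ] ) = [ - 317, - 497/9, 86/9,  371]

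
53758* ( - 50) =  - 2687900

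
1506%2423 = 1506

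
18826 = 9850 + 8976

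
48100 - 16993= 31107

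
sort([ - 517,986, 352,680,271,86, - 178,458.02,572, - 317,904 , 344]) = [ - 517,  -  317, - 178,86,271, 344,352,458.02, 572,  680,904,  986 ]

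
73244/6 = 36622/3 = 12207.33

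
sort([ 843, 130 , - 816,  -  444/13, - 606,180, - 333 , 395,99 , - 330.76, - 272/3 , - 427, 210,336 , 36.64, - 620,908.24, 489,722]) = [ - 816, - 620, - 606 , - 427, - 333,  -  330.76, - 272/3,  -  444/13 , 36.64,99,130 , 180 , 210,336, 395, 489, 722 , 843,908.24]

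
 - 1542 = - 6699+5157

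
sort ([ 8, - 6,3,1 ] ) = [  -  6,1, 3,8 ]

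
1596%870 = 726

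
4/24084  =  1/6021 = 0.00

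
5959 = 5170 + 789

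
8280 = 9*920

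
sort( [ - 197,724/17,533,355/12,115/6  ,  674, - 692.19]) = [  -  692.19, - 197 , 115/6,355/12, 724/17,533,674] 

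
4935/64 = 4935/64=77.11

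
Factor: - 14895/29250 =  - 331/650  =  - 2^( - 1) * 5^( - 2) * 13^ ( - 1 ) * 331^1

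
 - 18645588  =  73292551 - 91938139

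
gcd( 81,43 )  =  1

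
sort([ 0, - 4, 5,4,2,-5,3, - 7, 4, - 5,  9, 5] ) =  [ - 7, - 5, - 5, - 4, 0, 2,3, 4,4,5,5, 9] 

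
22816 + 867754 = 890570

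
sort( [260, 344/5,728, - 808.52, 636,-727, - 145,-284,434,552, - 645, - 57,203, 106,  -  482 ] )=[ - 808.52,  -  727, - 645, - 482, - 284,-145, - 57,344/5,106, 203,260,434, 552,636, 728]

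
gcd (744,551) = 1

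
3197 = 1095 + 2102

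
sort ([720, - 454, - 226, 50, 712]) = [ - 454,-226,50,712,  720 ] 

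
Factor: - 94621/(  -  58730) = 2^ ( - 1)* 5^( - 1) * 7^( - 1 )*839^( - 1)*94621^1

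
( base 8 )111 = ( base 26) 2L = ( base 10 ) 73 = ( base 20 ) 3D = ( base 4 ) 1021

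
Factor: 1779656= 2^3*149^1*1493^1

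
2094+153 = 2247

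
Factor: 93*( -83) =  - 7719 = - 3^1*31^1*83^1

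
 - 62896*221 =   -  13900016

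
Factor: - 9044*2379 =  - 21515676 = - 2^2* 3^1 * 7^1*13^1*17^1*19^1*61^1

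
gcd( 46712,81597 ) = 1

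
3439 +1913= 5352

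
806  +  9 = 815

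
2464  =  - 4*(-616)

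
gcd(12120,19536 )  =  24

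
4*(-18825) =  - 75300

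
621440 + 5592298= 6213738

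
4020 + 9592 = 13612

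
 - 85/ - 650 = 17/130=0.13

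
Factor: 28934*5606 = 2^2* 17^1*23^1* 37^1 * 2803^1 = 162204004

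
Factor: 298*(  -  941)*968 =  - 2^4*11^2*149^1*941^1 = - 271444624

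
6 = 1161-1155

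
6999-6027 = 972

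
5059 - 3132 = 1927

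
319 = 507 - 188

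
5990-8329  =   - 2339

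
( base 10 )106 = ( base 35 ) 31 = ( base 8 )152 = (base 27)3P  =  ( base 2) 1101010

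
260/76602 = 130/38301 = 0.00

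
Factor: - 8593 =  -13^1*661^1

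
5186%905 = 661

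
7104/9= 789 + 1/3 = 789.33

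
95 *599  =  56905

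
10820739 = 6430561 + 4390178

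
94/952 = 47/476 = 0.10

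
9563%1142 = 427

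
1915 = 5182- 3267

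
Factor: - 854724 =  - 2^2 *3^1*13^1*5479^1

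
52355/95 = 10471/19 = 551.11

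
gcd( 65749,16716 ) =1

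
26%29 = 26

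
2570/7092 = 1285/3546 = 0.36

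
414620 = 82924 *5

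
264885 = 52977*5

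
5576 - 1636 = 3940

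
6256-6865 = - 609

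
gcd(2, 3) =1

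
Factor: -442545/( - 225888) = 2^(  -  5)* 5^1*13^(-1)*163^1 = 815/416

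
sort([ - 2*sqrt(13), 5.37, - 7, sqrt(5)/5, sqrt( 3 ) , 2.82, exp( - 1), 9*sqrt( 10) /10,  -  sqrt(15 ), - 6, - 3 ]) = [ - 2* sqrt(13 ), - 7,-6, - sqrt( 15), - 3,  exp( - 1), sqrt(5 )/5, sqrt(3 ), 2.82 , 9*sqrt(10) /10, 5.37] 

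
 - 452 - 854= - 1306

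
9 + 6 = 15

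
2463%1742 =721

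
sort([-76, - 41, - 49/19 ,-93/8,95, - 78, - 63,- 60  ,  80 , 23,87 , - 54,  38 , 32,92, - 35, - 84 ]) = [ - 84, - 78 , - 76,-63 , - 60 , - 54, -41, - 35, - 93/8, - 49/19, 23,  32,  38 , 80,87,92 , 95] 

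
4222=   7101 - 2879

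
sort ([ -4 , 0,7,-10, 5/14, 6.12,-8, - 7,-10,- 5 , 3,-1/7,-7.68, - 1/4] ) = [-10, - 10,-8, - 7.68 ,  -  7,-5, - 4, - 1/4, - 1/7,0,5/14, 3,6.12,7 ]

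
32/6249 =32/6249= 0.01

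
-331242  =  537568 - 868810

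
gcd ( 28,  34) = 2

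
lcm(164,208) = 8528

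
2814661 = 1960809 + 853852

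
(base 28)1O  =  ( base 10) 52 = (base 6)124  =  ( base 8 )64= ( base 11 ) 48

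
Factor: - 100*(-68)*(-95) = - 646000 = - 2^4*5^3 * 17^1*19^1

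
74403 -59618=14785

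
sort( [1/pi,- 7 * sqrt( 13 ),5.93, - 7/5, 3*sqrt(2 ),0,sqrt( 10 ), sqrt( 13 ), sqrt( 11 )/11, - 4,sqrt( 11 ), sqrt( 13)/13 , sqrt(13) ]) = [ - 7*sqrt( 13), - 4, - 7/5, 0, sqrt(13)/13, sqrt( 11)/11,1/pi, sqrt(10 ) , sqrt( 11 ), sqrt( 13),sqrt ( 13),3*sqrt( 2 ), 5.93 ] 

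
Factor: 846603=3^2*109^1 * 863^1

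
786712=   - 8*( - 98339)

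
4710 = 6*785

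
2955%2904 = 51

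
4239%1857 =525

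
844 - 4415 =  - 3571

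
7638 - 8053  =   - 415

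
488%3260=488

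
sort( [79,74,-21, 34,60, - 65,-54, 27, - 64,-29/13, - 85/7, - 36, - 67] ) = [ - 67, - 65, - 64, - 54,  -  36, - 21, - 85/7, - 29/13, 27, 34, 60,74 , 79 ] 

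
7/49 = 1/7 = 0.14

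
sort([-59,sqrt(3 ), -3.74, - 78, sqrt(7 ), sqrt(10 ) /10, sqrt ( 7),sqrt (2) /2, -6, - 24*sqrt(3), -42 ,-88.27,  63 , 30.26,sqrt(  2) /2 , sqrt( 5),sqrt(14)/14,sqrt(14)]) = [ - 88.27  ,- 78 ,-59,-42, -24*sqrt( 3 ),  -  6, -3.74,sqrt( 14)/14,sqrt(10)/10, sqrt (2 )/2, sqrt( 2)/2, sqrt(3 )  ,  sqrt( 5 ),sqrt (7),sqrt(7),  sqrt( 14),30.26, 63]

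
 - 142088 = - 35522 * 4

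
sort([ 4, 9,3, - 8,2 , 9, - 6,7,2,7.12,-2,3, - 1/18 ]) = [ - 8, - 6 , - 2,  -  1/18, 2,2,3,3,4, 7,  7.12, 9 , 9 ]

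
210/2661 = 70/887 = 0.08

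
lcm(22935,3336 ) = 183480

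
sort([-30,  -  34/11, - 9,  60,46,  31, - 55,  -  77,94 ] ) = [ - 77, - 55, - 30, - 9, - 34/11 , 31,  46,60 , 94]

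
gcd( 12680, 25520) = 40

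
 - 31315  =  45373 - 76688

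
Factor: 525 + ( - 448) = 7^1*11^1 = 77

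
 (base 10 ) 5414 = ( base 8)12446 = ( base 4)1110212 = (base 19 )eii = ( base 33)4w2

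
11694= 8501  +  3193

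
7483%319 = 146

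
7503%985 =608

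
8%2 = 0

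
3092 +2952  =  6044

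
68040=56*1215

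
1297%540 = 217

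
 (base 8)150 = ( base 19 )59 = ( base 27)3N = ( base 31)3B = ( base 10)104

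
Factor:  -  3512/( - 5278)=2^2 *7^ ( - 1)*13^ ( - 1) * 29^( - 1 )*439^1 = 1756/2639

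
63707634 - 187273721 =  - 123566087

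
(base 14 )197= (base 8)511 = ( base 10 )329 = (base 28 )BL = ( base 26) ch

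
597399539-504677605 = 92721934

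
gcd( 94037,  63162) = 1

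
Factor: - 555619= - 191^1* 2909^1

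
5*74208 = 371040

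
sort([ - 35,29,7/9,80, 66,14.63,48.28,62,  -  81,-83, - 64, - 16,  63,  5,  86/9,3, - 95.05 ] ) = [ - 95.05, - 83,  -  81, - 64,-35, - 16 , 7/9,3 , 5,86/9,14.63,29,48.28, 62, 63, 66, 80 ]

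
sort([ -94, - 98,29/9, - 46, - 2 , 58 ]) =[-98, - 94,  -  46, - 2, 29/9, 58]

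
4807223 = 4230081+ 577142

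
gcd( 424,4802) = 2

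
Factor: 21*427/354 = 2^(- 1)*7^2*59^( - 1)* 61^1  =  2989/118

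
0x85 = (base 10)133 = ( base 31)49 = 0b10000101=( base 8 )205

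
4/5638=2/2819  =  0.00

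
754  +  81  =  835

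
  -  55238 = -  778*71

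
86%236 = 86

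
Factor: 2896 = 2^4 * 181^1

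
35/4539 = 35/4539 = 0.01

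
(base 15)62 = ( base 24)3K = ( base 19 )4g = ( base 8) 134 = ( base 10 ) 92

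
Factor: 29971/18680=2^( -3)*5^( - 1 )*17^1*41^1*43^1*467^( - 1 ) 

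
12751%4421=3909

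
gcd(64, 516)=4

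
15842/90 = 7921/45=176.02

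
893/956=893/956  =  0.93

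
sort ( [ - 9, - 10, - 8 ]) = [ - 10,  -  9, - 8] 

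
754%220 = 94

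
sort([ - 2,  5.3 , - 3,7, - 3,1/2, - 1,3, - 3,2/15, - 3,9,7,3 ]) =[ - 3, - 3, - 3, - 3, - 2, - 1,2/15, 1/2,3,3,5.3, 7,7 , 9]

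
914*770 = 703780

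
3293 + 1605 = 4898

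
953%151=47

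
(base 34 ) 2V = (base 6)243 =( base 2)1100011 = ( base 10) 99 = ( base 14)71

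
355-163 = 192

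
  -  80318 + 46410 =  - 33908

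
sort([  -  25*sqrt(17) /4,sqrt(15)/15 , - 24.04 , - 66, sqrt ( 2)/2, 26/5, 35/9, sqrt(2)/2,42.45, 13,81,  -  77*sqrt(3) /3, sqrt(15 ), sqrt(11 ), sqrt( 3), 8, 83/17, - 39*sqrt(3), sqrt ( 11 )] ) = [ - 39*  sqrt(3), - 66, - 77*sqrt ( 3)/3, - 25*sqrt (17)/4, - 24.04, sqrt( 15 )/15,  sqrt(2)/2, sqrt(2 ) /2, sqrt( 3 ), sqrt(11), sqrt(11), sqrt( 15), 35/9, 83/17, 26/5, 8,13, 42.45 , 81] 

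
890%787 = 103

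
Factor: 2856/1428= 2 =2^1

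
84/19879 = 84/19879= 0.00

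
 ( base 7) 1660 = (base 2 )1010100111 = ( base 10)679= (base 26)103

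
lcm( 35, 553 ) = 2765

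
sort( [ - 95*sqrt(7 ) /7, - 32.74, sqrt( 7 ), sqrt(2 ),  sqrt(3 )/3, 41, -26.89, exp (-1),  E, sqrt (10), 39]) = [-95*sqrt( 7 ) /7, - 32.74, - 26.89,  exp ( - 1),sqrt(3)/3, sqrt(2),  sqrt(7 ),E , sqrt( 10 ),39,41]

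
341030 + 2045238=2386268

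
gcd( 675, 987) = 3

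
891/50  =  891/50 =17.82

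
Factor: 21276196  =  2^2*23^1*281^1*823^1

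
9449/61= 154 + 55/61 = 154.90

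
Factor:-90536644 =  - 2^2 * 11^1*71^1*73^1*397^1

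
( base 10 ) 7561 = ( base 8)16611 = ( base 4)1312021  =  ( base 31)7qs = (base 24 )d31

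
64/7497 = 64/7497=0.01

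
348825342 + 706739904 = 1055565246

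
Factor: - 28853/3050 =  - 473/50 = - 2^ ( -1 )*5^( - 2)*11^1*43^1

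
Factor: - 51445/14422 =-2^( - 1 )*5^1*7211^( -1 )*10289^1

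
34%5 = 4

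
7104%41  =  11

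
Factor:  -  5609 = - 71^1* 79^1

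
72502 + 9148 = 81650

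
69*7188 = 495972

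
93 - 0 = 93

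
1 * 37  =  37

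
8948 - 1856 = 7092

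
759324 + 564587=1323911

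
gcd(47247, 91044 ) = 3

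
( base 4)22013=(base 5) 10042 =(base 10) 647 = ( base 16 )287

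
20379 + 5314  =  25693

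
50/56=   25/28=0.89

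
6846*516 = 3532536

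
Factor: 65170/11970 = 3^( - 2 )*7^2 = 49/9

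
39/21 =1+6/7 =1.86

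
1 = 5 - 4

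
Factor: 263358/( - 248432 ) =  - 131679/124216 = - 2^( - 3 ) * 3^3*4877^1 *15527^( - 1)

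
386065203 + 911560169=1297625372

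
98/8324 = 49/4162 = 0.01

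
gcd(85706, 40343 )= 1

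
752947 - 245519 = 507428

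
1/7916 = 1/7916 = 0.00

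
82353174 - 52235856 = 30117318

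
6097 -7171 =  - 1074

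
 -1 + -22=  - 23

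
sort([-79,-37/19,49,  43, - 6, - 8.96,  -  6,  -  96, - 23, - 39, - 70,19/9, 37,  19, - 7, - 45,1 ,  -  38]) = [-96, - 79,  -  70,-45, - 39, - 38,-23, - 8.96 ,  -  7, - 6,  -  6,-37/19,1,19/9, 19,  37,43, 49]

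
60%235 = 60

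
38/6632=19/3316= 0.01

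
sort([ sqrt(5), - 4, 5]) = [  -  4, sqrt ( 5),5]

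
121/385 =11/35 = 0.31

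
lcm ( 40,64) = 320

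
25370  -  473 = 24897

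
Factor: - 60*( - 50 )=3000 = 2^3*3^1*5^3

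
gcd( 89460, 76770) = 90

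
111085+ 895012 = 1006097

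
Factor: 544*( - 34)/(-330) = 9248/165 = 2^5 *3^ ( -1 ) * 5^( - 1) * 11^( - 1)*17^2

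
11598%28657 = 11598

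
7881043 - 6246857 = 1634186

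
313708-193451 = 120257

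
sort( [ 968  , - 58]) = [ - 58, 968 ]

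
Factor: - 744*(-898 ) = 668112 = 2^4*3^1 * 31^1*449^1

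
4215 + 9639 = 13854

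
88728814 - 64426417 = 24302397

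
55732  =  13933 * 4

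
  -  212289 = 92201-304490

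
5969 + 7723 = 13692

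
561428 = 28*20051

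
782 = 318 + 464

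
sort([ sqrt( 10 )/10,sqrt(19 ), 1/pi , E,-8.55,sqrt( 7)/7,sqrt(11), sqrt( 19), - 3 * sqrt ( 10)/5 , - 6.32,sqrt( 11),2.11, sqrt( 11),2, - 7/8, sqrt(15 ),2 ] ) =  [ - 8.55 , - 6.32, - 3*sqrt ( 10) /5, - 7/8 , sqrt( 10 ) /10,1/pi,sqrt ( 7) /7 , 2, 2, 2.11, E, sqrt( 11),sqrt( 11), sqrt(11),sqrt( 15 ),  sqrt( 19 ),sqrt ( 19 )]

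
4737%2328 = 81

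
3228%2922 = 306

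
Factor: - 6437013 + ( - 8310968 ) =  - 14747981^1 = -14747981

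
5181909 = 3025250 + 2156659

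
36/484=9/121 = 0.07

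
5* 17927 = 89635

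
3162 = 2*1581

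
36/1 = 36 = 36.00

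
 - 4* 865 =  -  3460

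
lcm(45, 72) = 360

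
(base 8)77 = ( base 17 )3C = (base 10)63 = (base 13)4B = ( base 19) 36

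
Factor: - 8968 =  - 2^3*19^1*  59^1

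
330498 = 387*854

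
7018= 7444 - 426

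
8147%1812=899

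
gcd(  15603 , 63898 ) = 743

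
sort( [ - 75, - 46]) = [ - 75, - 46] 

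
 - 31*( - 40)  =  1240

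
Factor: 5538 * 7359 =40754142 = 2^1 * 3^2*11^1*13^1*71^1 * 223^1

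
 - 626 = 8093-8719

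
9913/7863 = 9913/7863 = 1.26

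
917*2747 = 2518999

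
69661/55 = 1266 + 31/55 = 1266.56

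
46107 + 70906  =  117013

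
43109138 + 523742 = 43632880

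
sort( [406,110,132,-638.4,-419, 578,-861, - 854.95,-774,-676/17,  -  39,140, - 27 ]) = [-861,  -  854.95  ,-774, - 638.4,- 419, -676/17,-39,  -  27,110,132,140,406 , 578]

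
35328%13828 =7672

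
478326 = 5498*87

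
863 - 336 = 527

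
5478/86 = 2739/43 = 63.70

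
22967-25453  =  -2486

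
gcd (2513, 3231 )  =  359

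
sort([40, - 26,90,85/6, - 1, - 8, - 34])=[ - 34, - 26, - 8,  -  1,85/6,40,90 ] 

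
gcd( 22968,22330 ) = 638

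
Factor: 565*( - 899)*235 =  - 5^2 *29^1 * 31^1*47^1*113^1  =  - 119364725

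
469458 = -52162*( - 9) 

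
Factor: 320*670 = 214400 = 2^7*5^2 * 67^1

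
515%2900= 515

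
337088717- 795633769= - 458545052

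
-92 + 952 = 860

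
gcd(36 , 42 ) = 6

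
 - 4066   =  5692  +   - 9758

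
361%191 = 170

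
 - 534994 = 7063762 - 7598756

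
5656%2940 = 2716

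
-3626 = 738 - 4364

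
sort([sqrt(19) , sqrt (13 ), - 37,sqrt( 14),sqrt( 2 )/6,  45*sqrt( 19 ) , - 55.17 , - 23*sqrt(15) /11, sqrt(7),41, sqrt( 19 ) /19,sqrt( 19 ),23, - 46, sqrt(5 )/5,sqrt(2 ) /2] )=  [ - 55.17, - 46 , - 37, - 23*sqrt( 15 )/11,sqrt(19) /19,sqrt(2)/6, sqrt(5 )/5,sqrt( 2)/2,  sqrt( 7),sqrt(13 ),sqrt( 14 ) , sqrt( 19)  ,  sqrt(19), 23, 41,45*sqrt(19 ) ] 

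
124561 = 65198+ 59363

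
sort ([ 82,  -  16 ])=[- 16, 82]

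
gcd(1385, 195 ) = 5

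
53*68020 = 3605060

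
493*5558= 2740094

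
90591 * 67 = 6069597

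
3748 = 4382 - 634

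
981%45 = 36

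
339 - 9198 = -8859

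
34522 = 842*41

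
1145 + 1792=2937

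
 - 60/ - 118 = 30/59 = 0.51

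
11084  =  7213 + 3871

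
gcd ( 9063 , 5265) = 9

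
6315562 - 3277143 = 3038419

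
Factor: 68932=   2^2*19^1*907^1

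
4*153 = 612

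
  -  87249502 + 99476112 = 12226610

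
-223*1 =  - 223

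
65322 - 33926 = 31396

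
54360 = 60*906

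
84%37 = 10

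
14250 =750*19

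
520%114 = 64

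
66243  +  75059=141302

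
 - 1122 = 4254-5376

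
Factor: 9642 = 2^1*3^1*1607^1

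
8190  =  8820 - 630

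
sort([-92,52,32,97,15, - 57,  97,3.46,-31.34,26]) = [ - 92,-57 ,-31.34,3.46,  15, 26, 32, 52, 97, 97]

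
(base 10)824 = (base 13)4b5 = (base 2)1100111000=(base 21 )1I5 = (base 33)OW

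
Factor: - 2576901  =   - 3^1*79^1*83^1 *131^1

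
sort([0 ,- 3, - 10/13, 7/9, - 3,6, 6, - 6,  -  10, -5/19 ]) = [ - 10,-6,-3,- 3, - 10/13, - 5/19 , 0,7/9, 6, 6] 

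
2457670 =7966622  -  5508952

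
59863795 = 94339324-34475529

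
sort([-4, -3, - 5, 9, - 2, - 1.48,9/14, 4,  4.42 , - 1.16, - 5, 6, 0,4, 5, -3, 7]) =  [ - 5, - 5, - 4, - 3,-3,-2,-1.48, -1.16 , 0, 9/14, 4, 4, 4.42, 5,6,  7, 9] 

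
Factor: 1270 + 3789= 5059^1 = 5059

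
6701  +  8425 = 15126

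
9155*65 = 595075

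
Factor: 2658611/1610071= 389^( - 1 )*4139^( - 1 ) * 2658611^1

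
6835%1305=310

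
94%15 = 4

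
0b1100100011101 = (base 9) 8733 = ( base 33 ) 5tr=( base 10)6429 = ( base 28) 85h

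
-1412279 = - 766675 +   -  645604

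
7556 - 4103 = 3453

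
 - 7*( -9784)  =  68488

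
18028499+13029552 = 31058051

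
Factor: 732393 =3^2*19^1*4283^1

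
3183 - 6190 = -3007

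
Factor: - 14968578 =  - 2^1 * 3^1*53^1*103^1* 457^1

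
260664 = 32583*8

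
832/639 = 832/639   =  1.30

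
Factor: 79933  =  7^1*19^1*601^1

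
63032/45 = 63032/45 = 1400.71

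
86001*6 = 516006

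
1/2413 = 1/2413 = 0.00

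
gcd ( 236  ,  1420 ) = 4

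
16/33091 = 16/33091=0.00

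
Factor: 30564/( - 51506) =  - 2^1*3^3 * 7^( - 1)*13^( - 1)=- 54/91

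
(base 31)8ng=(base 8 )20341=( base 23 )fkm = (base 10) 8417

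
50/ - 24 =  - 25/12 = - 2.08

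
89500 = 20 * 4475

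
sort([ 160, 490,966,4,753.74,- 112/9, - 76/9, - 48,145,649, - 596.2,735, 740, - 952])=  [ - 952, - 596.2, - 48, - 112/9, - 76/9,4,145, 160,490,649,735,740, 753.74,966]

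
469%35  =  14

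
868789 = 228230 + 640559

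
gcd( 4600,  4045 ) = 5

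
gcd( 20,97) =1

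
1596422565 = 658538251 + 937884314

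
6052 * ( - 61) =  - 369172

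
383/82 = 4 + 55/82=4.67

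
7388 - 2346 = 5042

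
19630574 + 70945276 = 90575850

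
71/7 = 10+1/7  =  10.14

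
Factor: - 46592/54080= - 2^3*5^ ( - 1)*7^1* 13^( - 1 ) = - 56/65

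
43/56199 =43/56199 =0.00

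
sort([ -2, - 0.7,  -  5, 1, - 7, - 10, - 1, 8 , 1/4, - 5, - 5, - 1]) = [ - 10, - 7,  -  5 , - 5, - 5, - 2, - 1, - 1, - 0.7 , 1/4 , 1,8] 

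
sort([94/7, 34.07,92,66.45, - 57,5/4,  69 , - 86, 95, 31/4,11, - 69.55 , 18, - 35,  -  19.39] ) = [ - 86, - 69.55, -57, - 35, - 19.39 , 5/4,31/4, 11,94/7,18, 34.07 , 66.45,69 , 92, 95] 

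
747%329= 89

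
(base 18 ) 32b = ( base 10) 1019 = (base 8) 1773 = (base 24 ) 1ib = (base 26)1d5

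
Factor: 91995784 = 2^3 * 181^1*63533^1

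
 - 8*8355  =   - 66840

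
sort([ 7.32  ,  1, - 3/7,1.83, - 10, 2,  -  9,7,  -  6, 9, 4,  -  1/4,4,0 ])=[ - 10, -9 , - 6, - 3/7, - 1/4, 0, 1, 1.83,2, 4, 4, 7,7.32, 9 ]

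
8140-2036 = 6104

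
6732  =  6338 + 394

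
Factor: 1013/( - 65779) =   -  7^ ( - 1 ) * 1013^1 * 9397^( - 1 ) 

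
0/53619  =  0 = 0.00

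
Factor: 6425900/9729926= 3212950/4864963 = 2^1*5^2*13^1 * 59^ (-1 ) * 4943^1*82457^( - 1 ) 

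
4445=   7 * 635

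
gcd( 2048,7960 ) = 8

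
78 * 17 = 1326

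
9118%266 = 74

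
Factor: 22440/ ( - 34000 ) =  -33/50 = -2^( - 1)*3^1*5^( - 2 ) * 11^1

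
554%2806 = 554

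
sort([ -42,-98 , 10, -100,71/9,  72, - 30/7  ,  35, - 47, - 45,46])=[-100,- 98, - 47,- 45, - 42, - 30/7,71/9, 10,35, 46,72 ]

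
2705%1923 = 782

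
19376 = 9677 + 9699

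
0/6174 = 0 =0.00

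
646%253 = 140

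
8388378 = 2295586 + 6092792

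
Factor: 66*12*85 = 2^3 * 3^2 * 5^1 * 11^1*17^1 = 67320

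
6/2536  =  3/1268 = 0.00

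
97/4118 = 97/4118 = 0.02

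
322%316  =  6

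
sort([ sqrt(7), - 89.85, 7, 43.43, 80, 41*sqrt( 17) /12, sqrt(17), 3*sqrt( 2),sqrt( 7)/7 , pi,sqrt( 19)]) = [-89.85, sqrt( 7 )/7, sqrt( 7),pi, sqrt(  17 ), 3 * sqrt( 2), sqrt( 19), 7, 41*sqrt( 17 ) /12 , 43.43,80]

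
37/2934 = 37/2934=0.01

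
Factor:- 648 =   -  2^3 * 3^4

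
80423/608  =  132+167/608 = 132.27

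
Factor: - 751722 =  - 2^1 * 3^1*125287^1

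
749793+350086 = 1099879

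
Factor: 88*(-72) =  - 6336 = - 2^6*3^2*11^1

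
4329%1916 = 497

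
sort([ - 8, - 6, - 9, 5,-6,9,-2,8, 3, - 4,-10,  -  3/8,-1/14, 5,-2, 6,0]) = [ - 10,  -  9, - 8, - 6,-6, - 4,-2, - 2 , - 3/8, - 1/14, 0,3,5,5,6,8,9] 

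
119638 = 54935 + 64703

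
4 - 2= 2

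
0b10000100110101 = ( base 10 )8501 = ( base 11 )6429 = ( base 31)8Q7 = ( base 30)9db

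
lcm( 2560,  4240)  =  135680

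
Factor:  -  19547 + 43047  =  23500 = 2^2 *5^3*47^1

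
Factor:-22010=  -  2^1*5^1*31^1 * 71^1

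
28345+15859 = 44204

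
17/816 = 1/48= 0.02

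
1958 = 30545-28587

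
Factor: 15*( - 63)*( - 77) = 3^3  *  5^1*7^2  *  11^1 = 72765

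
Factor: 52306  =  2^1*26153^1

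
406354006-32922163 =373431843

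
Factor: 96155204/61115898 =2^1*3^(-1)*10185983^( - 1 )*24038801^1 = 48077602/30557949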